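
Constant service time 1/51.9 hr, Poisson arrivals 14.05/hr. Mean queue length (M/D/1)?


ρ = 14.05/51.9 = 0.2707
M/D/1: Lq = ρ²/(2(1−ρ)) = 0.07329/(2·0.7293) = 0.05024

Final: 0.05024


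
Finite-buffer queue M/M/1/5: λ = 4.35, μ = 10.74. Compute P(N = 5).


ρ = λ/μ = 4.35/10.74 = 0.4050
P_K = (1−ρ)ρ^K/(1−ρ^(K+1)) = (0.5950·0.010900)/(1 − 0.004415)
= 0.006485/0.995585 = 0.006514

Final: 0.006514


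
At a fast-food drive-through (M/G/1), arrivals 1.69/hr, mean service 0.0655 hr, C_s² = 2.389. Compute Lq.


ρ = λ·E[S] = 1.69·0.0655 = 0.1107
Lq = ρ²(1+C_s²)/(2(1−ρ)) = 0.01225·(1+2.389)/(2·0.8893)
= 0.01225·3.3890/1.7786 = 0.02335

Final: 0.02335


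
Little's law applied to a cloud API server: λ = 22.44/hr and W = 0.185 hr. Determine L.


L = λW = 22.44·0.185 = 4.1514

Final: 4.1514


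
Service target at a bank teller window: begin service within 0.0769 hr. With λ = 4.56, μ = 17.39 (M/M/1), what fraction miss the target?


ρ = 4.56/17.39 = 0.2622
P(Wq > t) = ρ·e^{−(μ−λ)t} = 0.2622·e^{−0.9866}
= 0.2622·0.372832 = 0.097764

Final: 0.097764


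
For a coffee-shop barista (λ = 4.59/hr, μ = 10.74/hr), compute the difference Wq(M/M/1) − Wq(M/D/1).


ρ = 4.59/10.74 = 0.4274
Wq(M/M/1) = ρ/(μ−λ) = 0.4274/6.15 = 0.06949 hr
Wq(M/D/1) = ρ/(2(μ−λ)) = 0.03475 hr
Savings = 0.06949 − 0.03475 = 0.03475 hr

Final: 0.03475 hr


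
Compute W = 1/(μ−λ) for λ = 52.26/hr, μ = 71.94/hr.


W = 1/(μ−λ) = 1/(71.94 − 52.26) = 1/19.68 = 0.05081 hr

Final: 0.05081 hr


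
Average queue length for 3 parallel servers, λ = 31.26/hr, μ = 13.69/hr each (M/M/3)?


a = λ/μ = 2.2834; ρ = a/3 = 0.7611
P₀ = 0.070434
Lq = P₀·a^c·ρ / (c!·(1−ρ)²) = 0.070434·11.90575·0.7611/(6·0.05705)
= 1.86450

Final: 1.86450


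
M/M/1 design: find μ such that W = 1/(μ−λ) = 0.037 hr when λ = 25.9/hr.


W = 1/(μ−λ) ⇒ μ − λ = 1/W = 1/0.037 = 27.0270
μ = λ + 1/W = 25.9 + 27.0270 = 52.9270 per hr

Final: 52.9270 /hr


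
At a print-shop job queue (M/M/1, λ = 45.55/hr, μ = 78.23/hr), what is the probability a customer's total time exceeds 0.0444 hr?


W ~ Exponential(μ−λ) for M/M/1.
μ − λ = 78.23 − 45.55 = 32.6800
P(W > t) = e^{−(μ−λ)t} = e^{−1.4510} = 0.234338

Final: 0.234338


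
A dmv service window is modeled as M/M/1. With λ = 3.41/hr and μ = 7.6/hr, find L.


ρ = λ/μ = 3.41/7.6 = 0.4487
L = ρ/(1−ρ) = 0.4487/(1 − 0.4487) = 0.4487/0.5513 = 0.8138

Final: 0.8138


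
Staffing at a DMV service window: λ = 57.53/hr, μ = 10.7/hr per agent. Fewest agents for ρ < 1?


Stability requires cμ > λ ⇔ c > λ/μ.
λ/μ = 57.53/10.7 = 5.3766
Minimum integer c = ⌊5.3766⌋ + 1 = 6
Check: 6·10.7 = 64.20 > 57.53, while 5·10.7 = 53.50 ≤ 57.53

Final: 6 servers


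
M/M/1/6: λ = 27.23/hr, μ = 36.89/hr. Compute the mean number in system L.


ρ = 27.23/36.89 = 0.7381
L = ρ[1 − (K+1)ρ^K + Kρ^(K+1)] / [(1−ρ)(1−ρ^(K+1))]
Numerator: 0.7381·(1 − 7·0.161746 + 6·0.119391) = 0.431166
Denominator: (0.2619)·(0.880609) = 0.230596
L = 0.431166/0.230596 = 1.8698

Final: 1.8698


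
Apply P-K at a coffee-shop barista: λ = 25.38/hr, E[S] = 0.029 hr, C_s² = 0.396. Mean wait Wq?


ρ = λ·E[S] = 25.38·0.029 = 0.7360
E[S²] = E[S]²(1+C_s²) = 0.029²·(1+0.396) = 0.001174
Wq = λ·E[S²]/(2(1−ρ)) = 25.38·0.001174/(2·0.2640) = 0.05644 hr

Final: 0.05644 hr


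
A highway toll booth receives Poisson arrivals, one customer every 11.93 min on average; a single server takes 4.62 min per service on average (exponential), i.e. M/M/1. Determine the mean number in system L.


λ = 60/11.93 = 5.0293 /hr
μ = 60/4.62 = 12.9870 /hr
ρ = λ/μ = 5.0293/12.9870 = 0.3873
L = ρ/(1−ρ) = 0.3873/0.6127 = 0.6320

Final: 0.6320


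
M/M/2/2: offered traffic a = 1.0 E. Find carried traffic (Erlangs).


B(2,1.0) = 0.200000 (Erlang-B)
Carried load = a(1 − B) = 1.0·(1 − 0.200000) = 1.0·0.800000 = 0.8000 E

Final: 0.8000 Erlangs


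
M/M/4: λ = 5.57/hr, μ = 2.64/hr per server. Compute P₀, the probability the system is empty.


a = λ/μ = 5.57/2.64 = 2.1098; ρ = a/c = 0.5275
Σ_{k=0}^{3} a^k/k! (terms k=0..3) = 1.00000 + 2.10985 + 2.22573 + 1.56532 = 6.90090
Tail: a^4/(4!(1−ρ)) = 19.81550/(24·0.4725) = 1.74726
P₀ = 1/(6.90090 + 1.74726) = 1/8.64816 = 0.115632

Final: 0.115632


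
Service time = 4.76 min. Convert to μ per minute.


μ = 1/(service time) in consistent units.
1 minute = 1 min, so μ = 1/4.76 = 0.2101 per minute

Final: 0.2101 /min


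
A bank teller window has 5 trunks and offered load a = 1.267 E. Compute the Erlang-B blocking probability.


B(c,a) = (a^c/c!) / Σ_{k=0}^{c} a^k/k!
a^5/5! = 0.027208
Σ terms (k=0..5): 1.00000 + 1.26700 + 0.80264 + 0.33898 + 0.10737 + 0.02721 = 3.543209
B = 0.027208/3.543209 = 0.007679

Final: 0.007679


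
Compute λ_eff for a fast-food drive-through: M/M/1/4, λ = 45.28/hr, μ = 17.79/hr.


ρ = 2.5453; P_K = (1−ρ)ρ^4/(1−ρ^5) = 0.612849
λ_eff = λ(1 − P_K) = 45.28·(1 − 0.612849) = 45.28·0.387151 = 17.5302 /hr

Final: 17.5302 /hr


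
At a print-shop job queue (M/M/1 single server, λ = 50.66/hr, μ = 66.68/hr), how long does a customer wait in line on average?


ρ = 50.66/66.68 = 0.7597
Wq = ρ/(μ−λ) = 0.7597/(66.68 − 50.66) = 0.7597/16.02 = 0.04742 hr

Final: 0.04742 hr


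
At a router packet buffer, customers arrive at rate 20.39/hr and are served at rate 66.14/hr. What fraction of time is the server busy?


ρ = λ/μ = 20.39/66.14 = 0.3083

Final: 0.3083


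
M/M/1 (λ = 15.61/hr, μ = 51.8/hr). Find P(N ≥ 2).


ρ = 15.61/51.8 = 0.3014
P(N ≥ n) = ρ^n = 0.3014^2 = 0.090813

Final: 0.090813


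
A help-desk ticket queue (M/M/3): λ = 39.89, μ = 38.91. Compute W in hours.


a = 1.0252; ρ = 0.3417; P₀ = 0.354171
Lq = P₀·a^c·ρ/(c!(1−ρ)²) = 0.05016
Wq = Lq/λ = 0.05016/39.89 = 0.001257 hr
W = Wq + 1/μ = 0.001257 + 0.02570 = 0.02696 hr

Final: 0.02696 hr


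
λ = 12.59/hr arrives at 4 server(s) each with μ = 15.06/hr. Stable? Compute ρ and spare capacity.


Total capacity cμ = 4·15.06 = 60.24/hr
ρ = λ/(cμ) = 12.59/60.24 = 0.2090
Stable ⇔ ρ < 1: YES
Spare capacity = cμ − λ = 60.24 − 12.59 = 47.65/hr

Final: ρ = 0.2090; stable; margin = 47.65/hr


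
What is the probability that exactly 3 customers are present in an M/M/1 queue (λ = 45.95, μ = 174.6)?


ρ = 45.95/174.6 = 0.2632
P_n = (1−ρ)·ρ^n = (1 − 0.2632)·0.2632^3 = 0.7368·0.018227 = 0.013430

Final: 0.013430


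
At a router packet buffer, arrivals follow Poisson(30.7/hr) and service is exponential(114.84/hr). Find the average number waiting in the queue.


ρ = 30.7/114.84 = 0.2673
Lq = ρ²/(1−ρ) = 0.07146/0.7327 = 0.09754

Final: 0.09754


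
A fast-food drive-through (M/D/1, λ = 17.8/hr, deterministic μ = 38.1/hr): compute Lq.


ρ = 17.8/38.1 = 0.4672
M/D/1: Lq = ρ²/(2(1−ρ)) = 0.2183/(2·0.5328) = 0.20483

Final: 0.20483


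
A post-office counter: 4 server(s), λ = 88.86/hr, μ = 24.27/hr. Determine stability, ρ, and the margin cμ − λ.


Total capacity cμ = 4·24.27 = 97.08/hr
ρ = λ/(cμ) = 88.86/97.08 = 0.9153
Stable ⇔ ρ < 1: YES
Spare capacity = cμ − λ = 97.08 − 88.86 = 8.22/hr

Final: ρ = 0.9153; stable; margin = 8.22/hr


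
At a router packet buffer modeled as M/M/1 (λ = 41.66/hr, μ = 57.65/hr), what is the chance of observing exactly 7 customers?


ρ = 41.66/57.65 = 0.7226
P_n = (1−ρ)·ρ^n = (1 − 0.7226)·0.7226^7 = 0.2774·0.102906 = 0.028542

Final: 0.028542


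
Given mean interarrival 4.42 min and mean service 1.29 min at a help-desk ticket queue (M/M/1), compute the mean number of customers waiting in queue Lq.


λ = 60/4.42 = 13.5747 /hr
μ = 60/1.29 = 46.5116 /hr
ρ = λ/μ = 13.5747/46.5116 = 0.2919
Lq = ρ²/(1−ρ) = 0.08518/0.7081 = 0.1203

Final: 0.1203


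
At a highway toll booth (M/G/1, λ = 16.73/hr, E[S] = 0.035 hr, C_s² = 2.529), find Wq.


ρ = λ·E[S] = 16.73·0.035 = 0.5856
E[S²] = E[S]²(1+C_s²) = 0.035²·(1+2.529) = 0.004323
Wq = λ·E[S²]/(2(1−ρ)) = 16.73·0.004323/(2·0.4144) = 0.08725 hr

Final: 0.08725 hr


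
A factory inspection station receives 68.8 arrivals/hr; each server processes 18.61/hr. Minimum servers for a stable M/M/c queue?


Stability requires cμ > λ ⇔ c > λ/μ.
λ/μ = 68.8/18.61 = 3.6969
Minimum integer c = ⌊3.6969⌋ + 1 = 4
Check: 4·18.61 = 74.44 > 68.8, while 3·18.61 = 55.83 ≤ 68.8

Final: 4 servers


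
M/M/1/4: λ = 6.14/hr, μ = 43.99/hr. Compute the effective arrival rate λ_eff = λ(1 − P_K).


ρ = 0.1396; P_K = (1−ρ)ρ^4/(1−ρ^5) = 0.0003266
λ_eff = λ(1 − P_K) = 6.14·(1 − 0.0003266) = 6.14·0.999673 = 6.1380 /hr

Final: 6.1380 /hr


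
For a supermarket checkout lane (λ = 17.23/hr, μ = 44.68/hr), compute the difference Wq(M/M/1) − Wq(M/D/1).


ρ = 17.23/44.68 = 0.3856
Wq(M/M/1) = ρ/(μ−λ) = 0.3856/27.45 = 0.01405 hr
Wq(M/D/1) = ρ/(2(μ−λ)) = 0.007024 hr
Savings = 0.01405 − 0.007024 = 0.007024 hr

Final: 0.007024 hr


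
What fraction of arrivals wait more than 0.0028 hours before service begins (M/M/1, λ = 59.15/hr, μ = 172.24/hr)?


ρ = 59.15/172.24 = 0.3434
P(Wq > t) = ρ·e^{−(μ−λ)t} = 0.3434·e^{−0.3167}
= 0.3434·0.728584 = 0.250208

Final: 0.250208


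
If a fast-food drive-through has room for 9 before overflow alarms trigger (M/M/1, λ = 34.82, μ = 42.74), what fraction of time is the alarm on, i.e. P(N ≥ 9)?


ρ = 34.82/42.74 = 0.8147
P(N ≥ n) = ρ^n = 0.8147^9 = 0.158106

Final: 0.158106


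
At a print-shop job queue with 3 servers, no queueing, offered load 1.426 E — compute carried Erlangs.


B(3,1.426) = 0.123099 (Erlang-B)
Carried load = a(1 − B) = 1.426·(1 − 0.123099) = 1.426·0.876901 = 1.2505 E

Final: 1.2505 Erlangs


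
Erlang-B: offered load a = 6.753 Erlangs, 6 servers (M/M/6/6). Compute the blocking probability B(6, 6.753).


B(c,a) = (a^c/c!) / Σ_{k=0}^{c} a^k/k!
a^6/6! = 131.718872
Σ terms (k=0..6): 1.00000 + 6.75300 + 22.80150 + 51.32619 + 86.65143 + 117.03143 + 131.71887 = 417.282425
B = 131.718872/417.282425 = 0.315659

Final: 0.315659


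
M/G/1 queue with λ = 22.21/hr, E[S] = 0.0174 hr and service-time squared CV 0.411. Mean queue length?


ρ = λ·E[S] = 22.21·0.0174 = 0.3865
Lq = ρ²(1+C_s²)/(2(1−ρ)) = 0.1493·(1+0.411)/(2·0.6135)
= 0.1493·1.4110/1.2271 = 0.17173

Final: 0.17173


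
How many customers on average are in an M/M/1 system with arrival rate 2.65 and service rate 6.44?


ρ = λ/μ = 2.65/6.44 = 0.4115
L = ρ/(1−ρ) = 0.4115/(1 − 0.4115) = 0.4115/0.5885 = 0.6992

Final: 0.6992


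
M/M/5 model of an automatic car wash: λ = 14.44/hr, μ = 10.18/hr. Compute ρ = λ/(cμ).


ρ = λ/(cμ) = 14.44/(5·10.18) = 14.44/50.90 = 0.2837

Final: 0.2837


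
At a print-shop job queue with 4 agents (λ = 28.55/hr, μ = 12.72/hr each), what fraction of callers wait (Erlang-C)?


a = λ/μ = 2.2445; ρ = a/4 = 0.5611
P₀ = 0.099429 (from M/M/c formula)
C(c,a) = [a^c/(c!(1−ρ))]·P₀ = [25.37909/(24·0.4389)]·0.099429
= 2.40948·0.099429 = 0.239573

Final: 0.239573


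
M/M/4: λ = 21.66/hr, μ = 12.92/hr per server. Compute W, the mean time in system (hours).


a = 1.6765; ρ = 0.4191; P₀ = 0.184038
Lq = P₀·a^c·ρ/(c!(1−ρ)²) = 0.07524
Wq = Lq/λ = 0.07524/21.66 = 0.003474 hr
W = Wq + 1/μ = 0.003474 + 0.07740 = 0.08087 hr

Final: 0.08087 hr


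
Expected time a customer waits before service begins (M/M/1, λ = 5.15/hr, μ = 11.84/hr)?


ρ = 5.15/11.84 = 0.4350
Wq = ρ/(μ−λ) = 0.4350/(11.84 − 5.15) = 0.4350/6.69 = 0.06502 hr

Final: 0.06502 hr


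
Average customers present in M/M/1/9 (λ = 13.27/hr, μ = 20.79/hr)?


ρ = 13.27/20.79 = 0.6383
L = ρ[1 − (K+1)ρ^K + Kρ^(K+1)] / [(1−ρ)(1−ρ^(K+1))]
Numerator: 0.6383·(1 − 10·0.017585 + 9·0.011224) = 0.590523
Denominator: (0.3617)·(0.988776) = 0.357652
L = 0.590523/0.357652 = 1.6511

Final: 1.6511


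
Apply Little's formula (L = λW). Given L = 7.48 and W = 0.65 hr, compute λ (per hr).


λ = L/W = 7.48/0.65 = 11.5077 /hr

Final: 11.5077 /hr


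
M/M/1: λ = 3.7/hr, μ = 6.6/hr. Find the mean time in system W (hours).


W = 1/(μ−λ) = 1/(6.6 − 3.7) = 1/2.90 = 0.3448 hr

Final: 0.3448 hr


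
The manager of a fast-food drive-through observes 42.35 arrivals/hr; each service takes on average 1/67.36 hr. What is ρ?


ρ = λ/μ = 42.35/67.36 = 0.6287

Final: 0.6287


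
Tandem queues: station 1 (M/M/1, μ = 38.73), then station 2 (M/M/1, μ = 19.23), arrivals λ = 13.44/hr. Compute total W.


Each node sees arrival rate λ = 13.44/hr (tandem ⇒ throughput preserved).
W₁ = 1/(μ₁−λ) = 1/(38.73−13.44) = 0.03954 hr
W₂ = 1/(μ₂−λ) = 1/(19.23−13.44) = 0.17271 hr
W_total = W₁ + W₂ = 0.03954 + 0.17271 = 0.21225 hr

Final: 0.21225 hr


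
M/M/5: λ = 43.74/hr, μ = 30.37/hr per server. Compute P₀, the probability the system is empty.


a = λ/μ = 43.74/30.37 = 1.4402; ρ = a/c = 0.2880
Σ_{k=0}^{4} a^k/k! (terms k=0..4) = 1.00000 + 1.44024 + 1.03714 + 0.49791 + 0.17928 = 4.15457
Tail: a^5/(5!(1−ρ)) = 6.19684/(120·0.7120) = 0.07253
P₀ = 1/(4.15457 + 0.07253) = 1/4.22710 = 0.236569

Final: 0.236569


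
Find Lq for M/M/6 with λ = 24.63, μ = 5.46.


a = λ/μ = 4.5110; ρ = a/6 = 0.7518
P₀ = 0.009012
Lq = P₀·a^c·ρ / (c!·(1−ρ)²) = 0.009012·8426.17772·0.7518/(720·0.06159)
= 1.28752

Final: 1.28752


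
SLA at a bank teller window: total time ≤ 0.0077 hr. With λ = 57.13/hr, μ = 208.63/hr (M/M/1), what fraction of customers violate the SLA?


W ~ Exponential(μ−λ) for M/M/1.
μ − λ = 208.63 − 57.13 = 151.5000
P(W > t) = e^{−(μ−λ)t} = e^{−1.1665} = 0.311440

Final: 0.311440


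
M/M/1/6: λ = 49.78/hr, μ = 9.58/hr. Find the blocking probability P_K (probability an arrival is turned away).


ρ = λ/μ = 49.78/9.58 = 5.1962
P_K = (1−ρ)ρ^K/(1−ρ^(K+1)) = (-4.1962·19685.039889)/(1 − 102288.234413)
= -82603.194524/-102287.234413 = 0.807561

Final: 0.807561


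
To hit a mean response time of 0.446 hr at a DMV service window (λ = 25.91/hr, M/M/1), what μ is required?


W = 1/(μ−λ) ⇒ μ − λ = 1/W = 1/0.446 = 2.2422
μ = λ + 1/W = 25.91 + 2.2422 = 28.1522 per hr

Final: 28.1522 /hr


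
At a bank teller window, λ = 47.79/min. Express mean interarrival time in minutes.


Mean interarrival time = 1/λ = 1/47.79 minute = 0.02092 minute
In minutes: 0.02092 × 1 = 0.02092 min

Final: 0.02092 min


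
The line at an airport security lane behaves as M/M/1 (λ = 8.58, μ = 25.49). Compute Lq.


ρ = 8.58/25.49 = 0.3366
Lq = ρ²/(1−ρ) = 0.1133/0.6634 = 0.1708

Final: 0.1708


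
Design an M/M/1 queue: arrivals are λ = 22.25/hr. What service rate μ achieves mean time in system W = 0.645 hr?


W = 1/(μ−λ) ⇒ μ − λ = 1/W = 1/0.645 = 1.5504
μ = λ + 1/W = 22.25 + 1.5504 = 23.8004 per hr

Final: 23.8004 /hr


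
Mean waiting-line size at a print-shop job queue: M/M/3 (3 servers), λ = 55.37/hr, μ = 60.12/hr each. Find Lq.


a = λ/μ = 0.9210; ρ = a/3 = 0.3070
P₀ = 0.394791
Lq = P₀·a^c·ρ / (c!·(1−ρ)²) = 0.394791·0.78121·0.3070/(6·0.48025)
= 0.03286

Final: 0.03286


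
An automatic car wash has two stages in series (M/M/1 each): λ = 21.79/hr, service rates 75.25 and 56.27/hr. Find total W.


Each node sees arrival rate λ = 21.79/hr (tandem ⇒ throughput preserved).
W₁ = 1/(μ₁−λ) = 1/(75.25−21.79) = 0.01871 hr
W₂ = 1/(μ₂−λ) = 1/(56.27−21.79) = 0.02900 hr
W_total = W₁ + W₂ = 0.01871 + 0.02900 = 0.04771 hr

Final: 0.04771 hr


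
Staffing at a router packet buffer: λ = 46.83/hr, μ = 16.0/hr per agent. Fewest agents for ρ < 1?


Stability requires cμ > λ ⇔ c > λ/μ.
λ/μ = 46.83/16.0 = 2.9269
Minimum integer c = ⌊2.9269⌋ + 1 = 3
Check: 3·16.0 = 48.00 > 46.83, while 2·16.0 = 32.00 ≤ 46.83

Final: 3 servers


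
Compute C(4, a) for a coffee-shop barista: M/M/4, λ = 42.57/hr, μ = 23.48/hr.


a = λ/μ = 1.8130; ρ = a/4 = 0.4533
P₀ = 0.159406 (from M/M/c formula)
C(c,a) = [a^c/(c!(1−ρ))]·P₀ = [10.80494/(24·0.5467)]·0.159406
= 0.82343·0.159406 = 0.131261

Final: 0.131261


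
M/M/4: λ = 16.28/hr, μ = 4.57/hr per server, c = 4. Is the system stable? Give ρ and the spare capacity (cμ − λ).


Total capacity cμ = 4·4.57 = 18.28/hr
ρ = λ/(cμ) = 16.28/18.28 = 0.8906
Stable ⇔ ρ < 1: YES
Spare capacity = cμ − λ = 18.28 − 16.28 = 2.00/hr

Final: ρ = 0.8906; stable; margin = 2.00/hr


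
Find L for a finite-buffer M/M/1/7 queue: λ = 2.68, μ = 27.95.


ρ = 2.68/27.95 = 0.09589
L = ρ[1 − (K+1)ρ^K + Kρ^(K+1)] / [(1−ρ)(1−ρ^(K+1))]
Numerator: 0.09589·(1 − 8·0.00000007452 + 7·0.000000007145) = 0.095885
Denominator: (0.9041)·(1.000000) = 0.904114
L = 0.095885/0.904114 = 0.1061

Final: 0.1061


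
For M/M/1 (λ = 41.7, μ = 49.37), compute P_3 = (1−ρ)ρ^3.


ρ = 41.7/49.37 = 0.8446
P_n = (1−ρ)·ρ^n = (1 − 0.8446)·0.8446^3 = 0.1554·0.602586 = 0.093616

Final: 0.093616


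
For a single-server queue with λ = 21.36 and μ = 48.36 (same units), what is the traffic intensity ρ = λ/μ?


ρ = λ/μ = 21.36/48.36 = 0.4417

Final: 0.4417


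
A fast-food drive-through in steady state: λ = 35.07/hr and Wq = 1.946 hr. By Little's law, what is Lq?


Lq = λWq = 35.07·1.946 = 68.2462

Final: 68.2462


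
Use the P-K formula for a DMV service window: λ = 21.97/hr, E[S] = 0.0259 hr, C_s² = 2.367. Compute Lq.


ρ = λ·E[S] = 21.97·0.0259 = 0.5690
Lq = ρ²(1+C_s²)/(2(1−ρ)) = 0.3238·(1+2.367)/(2·0.4310)
= 0.3238·3.3670/0.8620 = 1.26479

Final: 1.26479


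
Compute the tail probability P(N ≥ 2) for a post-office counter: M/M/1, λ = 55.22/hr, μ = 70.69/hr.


ρ = 55.22/70.69 = 0.7812
P(N ≥ n) = ρ^n = 0.7812^2 = 0.610207

Final: 0.610207


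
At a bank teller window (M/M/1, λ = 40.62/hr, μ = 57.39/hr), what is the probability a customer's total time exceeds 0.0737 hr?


W ~ Exponential(μ−λ) for M/M/1.
μ − λ = 57.39 − 40.62 = 16.7700
P(W > t) = e^{−(μ−λ)t} = e^{−1.2359} = 0.290559

Final: 0.290559


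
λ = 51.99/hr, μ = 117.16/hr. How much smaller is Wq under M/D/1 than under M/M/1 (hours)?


ρ = 51.99/117.16 = 0.4438
Wq(M/M/1) = ρ/(μ−λ) = 0.4438/65.17 = 0.006809 hr
Wq(M/D/1) = ρ/(2(μ−λ)) = 0.003405 hr
Savings = 0.006809 − 0.003405 = 0.003405 hr

Final: 0.003405 hr


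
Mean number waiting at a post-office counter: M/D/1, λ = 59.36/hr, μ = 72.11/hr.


ρ = 59.36/72.11 = 0.8232
M/D/1: Lq = ρ²/(2(1−ρ)) = 0.6776/(2·0.1768) = 1.91625

Final: 1.91625


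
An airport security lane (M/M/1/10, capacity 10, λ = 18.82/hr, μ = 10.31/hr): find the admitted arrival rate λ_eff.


ρ = 1.8254; P_K = (1−ρ)ρ^10/(1−ρ^11) = 0.452782
λ_eff = λ(1 − P_K) = 18.82·(1 − 0.452782) = 18.82·0.547218 = 10.2986 /hr

Final: 10.2986 /hr


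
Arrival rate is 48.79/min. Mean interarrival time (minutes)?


Mean interarrival time = 1/λ = 1/48.79 minute = 0.02050 minute
In minutes: 0.02050 × 1 = 0.02050 min

Final: 0.02050 min


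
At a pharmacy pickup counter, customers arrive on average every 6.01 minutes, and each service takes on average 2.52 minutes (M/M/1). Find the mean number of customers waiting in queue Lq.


λ = 60/6.01 = 9.9834 /hr
μ = 60/2.52 = 23.8095 /hr
ρ = λ/μ = 9.9834/23.8095 = 0.4193
Lq = ρ²/(1−ρ) = 0.1758/0.5807 = 0.3028

Final: 0.3028


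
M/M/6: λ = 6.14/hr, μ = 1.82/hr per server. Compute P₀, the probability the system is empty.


a = λ/μ = 6.14/1.82 = 3.3736; ρ = a/c = 0.5623
Σ_{k=0}^{5} a^k/k! (terms k=0..5) = 1.00000 + 3.37363 + 5.69068 + 6.39941 + 5.39730 + 3.64170 = 25.50271
Tail: a^6/(6!(1−ρ)) = 1474.28653/(720·0.4377) = 4.67783
P₀ = 1/(25.50271 + 4.67783) = 1/30.18053 = 0.033134

Final: 0.033134


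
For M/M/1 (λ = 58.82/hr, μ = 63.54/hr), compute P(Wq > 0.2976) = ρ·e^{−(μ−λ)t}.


ρ = 58.82/63.54 = 0.9257
P(Wq > t) = ρ·e^{−(μ−λ)t} = 0.9257·e^{−1.4047}
= 0.9257·0.245448 = 0.227215

Final: 0.227215


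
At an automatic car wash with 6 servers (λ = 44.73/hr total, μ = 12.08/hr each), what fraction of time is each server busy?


ρ = λ/(cμ) = 44.73/(6·12.08) = 44.73/72.48 = 0.6171

Final: 0.6171


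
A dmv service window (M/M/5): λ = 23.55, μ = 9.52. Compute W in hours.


a = 2.4737; ρ = 0.4947; P₀ = 0.082342
Lq = P₀·a^c·ρ/(c!(1−ρ)²) = 0.12319
Wq = Lq/λ = 0.12319/23.55 = 0.005231 hr
W = Wq + 1/μ = 0.005231 + 0.10504 = 0.11027 hr

Final: 0.11027 hr


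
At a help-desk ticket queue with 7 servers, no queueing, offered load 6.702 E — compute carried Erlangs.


B(7,6.702) = 0.230215 (Erlang-B)
Carried load = a(1 − B) = 6.702·(1 − 0.230215) = 6.702·0.769785 = 5.1591 E

Final: 5.1591 Erlangs


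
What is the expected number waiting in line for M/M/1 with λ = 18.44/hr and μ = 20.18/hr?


ρ = 18.44/20.18 = 0.9138
Lq = ρ²/(1−ρ) = 0.8350/0.08622 = 9.6839

Final: 9.6839


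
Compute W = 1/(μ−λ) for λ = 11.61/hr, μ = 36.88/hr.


W = 1/(μ−λ) = 1/(36.88 − 11.61) = 1/25.27 = 0.03957 hr

Final: 0.03957 hr


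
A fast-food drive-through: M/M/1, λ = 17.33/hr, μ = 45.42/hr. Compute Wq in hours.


ρ = 17.33/45.42 = 0.3815
Wq = ρ/(μ−λ) = 0.3815/(45.42 − 17.33) = 0.3815/28.09 = 0.01358 hr

Final: 0.01358 hr


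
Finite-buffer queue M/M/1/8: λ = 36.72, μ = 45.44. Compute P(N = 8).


ρ = λ/μ = 36.72/45.44 = 0.8081
P_K = (1−ρ)ρ^K/(1−ρ^(K+1)) = (0.1919·0.181851)/(1 − 0.146953)
= 0.034897/0.853047 = 0.040909

Final: 0.040909


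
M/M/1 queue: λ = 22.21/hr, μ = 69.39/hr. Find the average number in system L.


ρ = λ/μ = 22.21/69.39 = 0.3201
L = ρ/(1−ρ) = 0.3201/(1 − 0.3201) = 0.3201/0.6799 = 0.4708

Final: 0.4708


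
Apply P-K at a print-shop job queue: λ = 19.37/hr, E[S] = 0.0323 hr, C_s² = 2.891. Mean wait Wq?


ρ = λ·E[S] = 19.37·0.0323 = 0.6257
E[S²] = E[S]²(1+C_s²) = 0.0323²·(1+2.891) = 0.004059
Wq = λ·E[S²]/(2(1−ρ)) = 19.37·0.004059/(2·0.3743) = 0.10502 hr

Final: 0.10502 hr


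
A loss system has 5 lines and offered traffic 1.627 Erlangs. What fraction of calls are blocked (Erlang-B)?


B(c,a) = (a^c/c!) / Σ_{k=0}^{c} a^k/k!
a^5/5! = 0.095007
Σ terms (k=0..5): 1.00000 + 1.62700 + 1.32356 + 0.71781 + 0.29197 + 0.09501 = 5.055355
B = 0.095007/5.055355 = 0.018793

Final: 0.018793


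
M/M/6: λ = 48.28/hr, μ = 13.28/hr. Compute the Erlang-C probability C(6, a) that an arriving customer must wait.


a = λ/μ = 3.6355; ρ = a/6 = 0.6059
P₀ = 0.025024 (from M/M/c formula)
C(c,a) = [a^c/(c!(1−ρ))]·P₀ = [2308.95314/(720·0.3941)]·0.025024
= 8.13771·0.025024 = 0.203637

Final: 0.203637


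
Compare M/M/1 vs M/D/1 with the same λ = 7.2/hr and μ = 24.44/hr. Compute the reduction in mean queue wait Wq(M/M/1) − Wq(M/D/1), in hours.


ρ = 7.2/24.44 = 0.2946
Wq(M/M/1) = ρ/(μ−λ) = 0.2946/17.24 = 0.01709 hr
Wq(M/D/1) = ρ/(2(μ−λ)) = 0.008544 hr
Savings = 0.01709 − 0.008544 = 0.008544 hr

Final: 0.008544 hr


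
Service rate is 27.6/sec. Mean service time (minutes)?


Mean service time = 1/μ = 1/27.6 second = 0.03623 second
In minutes: 0.03623 × 0.0166667 = 0.0006039 min

Final: 0.0006039 min


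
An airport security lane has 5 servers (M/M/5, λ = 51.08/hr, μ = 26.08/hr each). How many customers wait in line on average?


a = λ/μ = 1.9586; ρ = a/5 = 0.3917
P₀ = 0.140118
Lq = P₀·a^c·ρ / (c!·(1−ρ)²) = 0.140118·28.82150·0.3917/(120·0.37001)
= 0.03563

Final: 0.03563


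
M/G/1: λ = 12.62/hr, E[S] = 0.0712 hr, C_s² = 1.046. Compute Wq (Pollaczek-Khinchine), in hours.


ρ = λ·E[S] = 12.62·0.0712 = 0.8985
E[S²] = E[S]²(1+C_s²) = 0.0712²·(1+1.046) = 0.010372
Wq = λ·E[S²]/(2(1−ρ)) = 12.62·0.010372/(2·0.1015) = 0.64509 hr

Final: 0.64509 hr


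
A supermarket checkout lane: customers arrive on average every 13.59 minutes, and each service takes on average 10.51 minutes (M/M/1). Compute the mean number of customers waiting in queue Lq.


λ = 60/13.59 = 4.4150 /hr
μ = 60/10.51 = 5.7088 /hr
ρ = λ/μ = 4.4150/5.7088 = 0.7734
Lq = ρ²/(1−ρ) = 0.5981/0.2266 = 2.6390

Final: 2.6390


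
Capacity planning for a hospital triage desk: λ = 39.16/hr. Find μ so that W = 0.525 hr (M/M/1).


W = 1/(μ−λ) ⇒ μ − λ = 1/W = 1/0.525 = 1.9048
μ = λ + 1/W = 39.16 + 1.9048 = 41.0648 per hr

Final: 41.0648 /hr


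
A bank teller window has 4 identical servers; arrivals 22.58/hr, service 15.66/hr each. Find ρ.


ρ = λ/(cμ) = 22.58/(4·15.66) = 22.58/62.64 = 0.3605

Final: 0.3605


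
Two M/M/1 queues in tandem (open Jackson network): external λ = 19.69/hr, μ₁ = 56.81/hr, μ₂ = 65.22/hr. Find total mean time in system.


Each node sees arrival rate λ = 19.69/hr (tandem ⇒ throughput preserved).
W₁ = 1/(μ₁−λ) = 1/(56.81−19.69) = 0.02694 hr
W₂ = 1/(μ₂−λ) = 1/(65.22−19.69) = 0.02196 hr
W_total = W₁ + W₂ = 0.02694 + 0.02196 = 0.04890 hr

Final: 0.04890 hr


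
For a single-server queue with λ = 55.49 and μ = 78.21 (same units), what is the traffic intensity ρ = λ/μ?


ρ = λ/μ = 55.49/78.21 = 0.7095

Final: 0.7095


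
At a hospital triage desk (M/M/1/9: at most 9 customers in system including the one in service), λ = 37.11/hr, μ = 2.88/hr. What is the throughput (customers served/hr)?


ρ = 12.8854; P_K = (1−ρ)ρ^9/(1−ρ^10) = 0.922393
λ_eff = λ(1 − P_K) = 37.11·(1 − 0.922393) = 37.11·0.077607 = 2.8800 /hr

Final: 2.8800 /hr


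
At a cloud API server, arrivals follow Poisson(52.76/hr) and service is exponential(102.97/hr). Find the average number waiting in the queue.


ρ = 52.76/102.97 = 0.5124
Lq = ρ²/(1−ρ) = 0.2625/0.4876 = 0.5384

Final: 0.5384


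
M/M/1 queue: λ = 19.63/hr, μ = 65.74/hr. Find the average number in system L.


ρ = λ/μ = 19.63/65.74 = 0.2986
L = ρ/(1−ρ) = 0.2986/(1 − 0.2986) = 0.2986/0.7014 = 0.4257

Final: 0.4257


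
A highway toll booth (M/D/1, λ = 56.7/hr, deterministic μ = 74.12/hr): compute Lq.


ρ = 56.7/74.12 = 0.7650
M/D/1: Lq = ρ²/(2(1−ρ)) = 0.5852/(2·0.2350) = 1.24495

Final: 1.24495


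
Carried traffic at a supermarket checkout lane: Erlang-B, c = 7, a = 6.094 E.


B(7,6.094) = 0.191168 (Erlang-B)
Carried load = a(1 − B) = 6.094·(1 − 0.191168) = 6.094·0.808832 = 4.9290 E

Final: 4.9290 Erlangs


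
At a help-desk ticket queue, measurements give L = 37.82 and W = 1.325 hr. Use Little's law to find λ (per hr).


λ = L/W = 37.82/1.325 = 28.5434 /hr

Final: 28.5434 /hr


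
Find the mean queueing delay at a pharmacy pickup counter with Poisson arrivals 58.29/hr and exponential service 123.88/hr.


ρ = 58.29/123.88 = 0.4705
Wq = ρ/(μ−λ) = 0.4705/(123.88 − 58.29) = 0.4705/65.59 = 0.007174 hr

Final: 0.007174 hr


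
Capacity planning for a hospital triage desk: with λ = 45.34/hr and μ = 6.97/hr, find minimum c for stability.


Stability requires cμ > λ ⇔ c > λ/μ.
λ/μ = 45.34/6.97 = 6.5050
Minimum integer c = ⌊6.5050⌋ + 1 = 7
Check: 7·6.97 = 48.79 > 45.34, while 6·6.97 = 41.82 ≤ 45.34

Final: 7 servers


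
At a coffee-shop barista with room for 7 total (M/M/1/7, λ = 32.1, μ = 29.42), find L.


ρ = 32.1/29.42 = 1.0911
L = ρ[1 − (K+1)ρ^K + Kρ^(K+1)] / [(1−ρ)(1−ρ^(K+1))]
Numerator: 1.0911·(1 − 8·1.840927 + 7·2.008625) = 0.363292
Denominator: (-0.09109)·(-1.008625) = 0.091880
L = 0.363292/0.091880 = 3.9540

Final: 3.9540


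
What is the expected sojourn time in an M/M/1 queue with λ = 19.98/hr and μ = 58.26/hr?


W = 1/(μ−λ) = 1/(58.26 − 19.98) = 1/38.28 = 0.02612 hr

Final: 0.02612 hr


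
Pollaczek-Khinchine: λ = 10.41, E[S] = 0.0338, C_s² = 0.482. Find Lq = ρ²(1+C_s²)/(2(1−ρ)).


ρ = λ·E[S] = 10.41·0.0338 = 0.3519
Lq = ρ²(1+C_s²)/(2(1−ρ)) = 0.1238·(1+0.482)/(2·0.6481)
= 0.1238·1.4820/1.2963 = 0.14154

Final: 0.14154


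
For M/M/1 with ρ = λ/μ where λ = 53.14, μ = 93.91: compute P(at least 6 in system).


ρ = 53.14/93.91 = 0.5659
P(N ≥ n) = ρ^n = 0.5659^6 = 0.032829

Final: 0.032829


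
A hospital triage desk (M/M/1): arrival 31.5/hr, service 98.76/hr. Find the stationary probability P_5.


ρ = 31.5/98.76 = 0.3190
P_n = (1−ρ)·ρ^n = (1 − 0.3190)·0.3190^5 = 0.6810·0.003301 = 0.002248

Final: 0.002248


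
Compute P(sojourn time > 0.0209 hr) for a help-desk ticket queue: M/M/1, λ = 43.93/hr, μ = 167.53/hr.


W ~ Exponential(μ−λ) for M/M/1.
μ − λ = 167.53 − 43.93 = 123.6000
P(W > t) = e^{−(μ−λ)t} = e^{−2.5832} = 0.075529

Final: 0.075529


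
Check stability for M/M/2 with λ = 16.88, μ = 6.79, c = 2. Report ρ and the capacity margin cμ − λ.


Total capacity cμ = 2·6.79 = 13.58/hr
ρ = λ/(cμ) = 16.88/13.58 = 1.2430
Stable ⇔ ρ < 1: NO
Spare capacity = cμ − λ = 13.58 − 16.88 = -3.30/hr

Final: ρ = 1.2430; unstable; margin = -3.30/hr


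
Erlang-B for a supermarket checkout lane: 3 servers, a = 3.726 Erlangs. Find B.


B(c,a) = (a^c/c!) / Σ_{k=0}^{c} a^k/k!
a^3/3! = 8.621390
Σ terms (k=0..3): 1.00000 + 3.72600 + 6.94154 + 8.62139 = 20.288928
B = 8.621390/20.288928 = 0.424931

Final: 0.424931


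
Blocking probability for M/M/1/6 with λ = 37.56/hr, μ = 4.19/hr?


ρ = λ/μ = 37.56/4.19 = 8.9642
P_K = (1−ρ)ρ^K/(1−ρ^(K+1)) = (-7.9642·518882.906201)/(1 − 4651370.395439)
= -4132487.489239/-4651369.395439 = 0.888445

Final: 0.888445


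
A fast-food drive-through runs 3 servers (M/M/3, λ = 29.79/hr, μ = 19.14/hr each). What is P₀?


a = λ/μ = 29.79/19.14 = 1.5564; ρ = a/c = 0.5188
Σ_{k=0}^{2} a^k/k! (terms k=0..2) = 1.00000 + 1.55643 + 1.21123 = 3.76766
Tail: a^3/(3!(1−ρ)) = 3.77039/(6·0.4812) = 1.30592
P₀ = 1/(3.76766 + 1.30592) = 1/5.07358 = 0.197100

Final: 0.197100


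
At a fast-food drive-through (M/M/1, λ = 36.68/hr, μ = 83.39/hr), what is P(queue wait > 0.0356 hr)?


ρ = 36.68/83.39 = 0.4399
P(Wq > t) = ρ·e^{−(μ−λ)t} = 0.4399·e^{−1.6629}
= 0.4399·0.189593 = 0.083395

Final: 0.083395


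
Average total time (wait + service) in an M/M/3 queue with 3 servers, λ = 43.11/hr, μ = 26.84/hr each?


a = 1.6062; ρ = 0.5354; P₀ = 0.185785
Lq = P₀·a^c·ρ/(c!(1−ρ)²) = 0.31824
Wq = Lq/λ = 0.31824/43.11 = 0.007382 hr
W = Wq + 1/μ = 0.007382 + 0.03726 = 0.04464 hr

Final: 0.04464 hr


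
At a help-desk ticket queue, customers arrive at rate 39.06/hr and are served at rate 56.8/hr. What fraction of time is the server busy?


ρ = λ/μ = 39.06/56.8 = 0.6877

Final: 0.6877


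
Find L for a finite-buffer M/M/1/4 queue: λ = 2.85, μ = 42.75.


ρ = 2.85/42.75 = 0.06667
L = ρ[1 − (K+1)ρ^K + Kρ^(K+1)] / [(1−ρ)(1−ρ^(K+1))]
Numerator: 0.06667·(1 − 5·0.00001975 + 4·0.000001317) = 0.066660
Denominator: (0.9333)·(0.999999) = 0.933332
L = 0.066660/0.933332 = 0.07142

Final: 0.07142


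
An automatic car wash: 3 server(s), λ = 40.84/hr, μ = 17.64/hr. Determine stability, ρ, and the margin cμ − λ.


Total capacity cμ = 3·17.64 = 52.92/hr
ρ = λ/(cμ) = 40.84/52.92 = 0.7717
Stable ⇔ ρ < 1: YES
Spare capacity = cμ − λ = 52.92 − 40.84 = 12.08/hr

Final: ρ = 0.7717; stable; margin = 12.08/hr


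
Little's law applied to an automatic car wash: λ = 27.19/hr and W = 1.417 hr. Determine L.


L = λW = 27.19·1.417 = 38.5282

Final: 38.5282


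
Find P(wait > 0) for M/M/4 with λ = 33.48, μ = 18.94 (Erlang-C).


a = λ/μ = 1.7677; ρ = a/4 = 0.4419
P₀ = 0.167235 (from M/M/c formula)
C(c,a) = [a^c/(c!(1−ρ))]·P₀ = [9.76387/(24·0.5581)]·0.167235
= 0.72898·0.167235 = 0.121911

Final: 0.121911


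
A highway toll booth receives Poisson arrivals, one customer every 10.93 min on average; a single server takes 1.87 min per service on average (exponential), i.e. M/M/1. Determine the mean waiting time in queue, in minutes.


λ = 60/10.93 = 5.4895 /hr
μ = 60/1.87 = 32.0856 /hr
ρ = λ/μ = 5.4895/32.0856 = 0.1711
Wq = ρ/(μ−λ) = 0.1711/(32.0856−5.4895) = 0.006433 hr
In minutes: 0.006433·60 = 0.3860 min

Final: 0.3860 min


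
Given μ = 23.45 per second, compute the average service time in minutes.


Mean service time = 1/μ = 1/23.45 second = 0.04264 second
In minutes: 0.04264 × 0.0166667 = 0.0007107 min

Final: 0.0007107 min


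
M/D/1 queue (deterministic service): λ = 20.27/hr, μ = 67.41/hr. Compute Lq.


ρ = 20.27/67.41 = 0.3007
M/D/1: Lq = ρ²/(2(1−ρ)) = 0.09042/(2·0.6993) = 0.06465

Final: 0.06465


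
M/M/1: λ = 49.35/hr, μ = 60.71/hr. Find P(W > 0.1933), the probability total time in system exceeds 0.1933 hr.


W ~ Exponential(μ−λ) for M/M/1.
μ − λ = 60.71 − 49.35 = 11.3600
P(W > t) = e^{−(μ−λ)t} = e^{−2.1959} = 0.111260

Final: 0.111260


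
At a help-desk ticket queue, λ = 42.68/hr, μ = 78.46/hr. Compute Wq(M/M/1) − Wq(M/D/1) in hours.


ρ = 42.68/78.46 = 0.5440
Wq(M/M/1) = ρ/(μ−λ) = 0.5440/35.78 = 0.01520 hr
Wq(M/D/1) = ρ/(2(μ−λ)) = 0.007602 hr
Savings = 0.01520 − 0.007602 = 0.007602 hr

Final: 0.007602 hr


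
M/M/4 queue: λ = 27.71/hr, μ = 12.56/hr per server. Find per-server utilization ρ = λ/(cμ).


ρ = λ/(cμ) = 27.71/(4·12.56) = 27.71/50.24 = 0.5516

Final: 0.5516


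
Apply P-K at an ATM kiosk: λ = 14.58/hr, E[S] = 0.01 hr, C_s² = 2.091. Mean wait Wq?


ρ = λ·E[S] = 14.58·0.01 = 0.1458
E[S²] = E[S]²(1+C_s²) = 0.01²·(1+2.091) = 0.0003091
Wq = λ·E[S²]/(2(1−ρ)) = 14.58·0.0003091/(2·0.8542) = 0.002638 hr

Final: 0.002638 hr


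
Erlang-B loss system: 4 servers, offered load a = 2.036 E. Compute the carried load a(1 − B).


B(4,2.036) = 0.099012 (Erlang-B)
Carried load = a(1 − B) = 2.036·(1 − 0.099012) = 2.036·0.900988 = 1.8344 E

Final: 1.8344 Erlangs


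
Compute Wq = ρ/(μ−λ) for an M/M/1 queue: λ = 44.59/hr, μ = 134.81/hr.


ρ = 44.59/134.81 = 0.3308
Wq = ρ/(μ−λ) = 0.3308/(134.81 − 44.59) = 0.3308/90.22 = 0.003666 hr

Final: 0.003666 hr


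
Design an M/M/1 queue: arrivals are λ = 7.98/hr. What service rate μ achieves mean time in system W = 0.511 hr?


W = 1/(μ−λ) ⇒ μ − λ = 1/W = 1/0.511 = 1.9569
μ = λ + 1/W = 7.98 + 1.9569 = 9.9369 per hr

Final: 9.9369 /hr


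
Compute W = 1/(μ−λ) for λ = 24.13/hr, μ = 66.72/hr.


W = 1/(μ−λ) = 1/(66.72 − 24.13) = 1/42.59 = 0.02348 hr

Final: 0.02348 hr


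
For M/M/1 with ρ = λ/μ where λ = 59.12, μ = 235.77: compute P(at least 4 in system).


ρ = 59.12/235.77 = 0.2508
P(N ≥ n) = ρ^n = 0.2508^4 = 0.003954

Final: 0.003954


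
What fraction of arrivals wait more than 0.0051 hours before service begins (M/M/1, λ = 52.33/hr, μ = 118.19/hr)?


ρ = 52.33/118.19 = 0.4428
P(Wq > t) = ρ·e^{−(μ−λ)t} = 0.4428·e^{−0.3359}
= 0.4428·0.714705 = 0.316444

Final: 0.316444


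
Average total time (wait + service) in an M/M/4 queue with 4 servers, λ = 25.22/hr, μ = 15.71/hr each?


a = 1.6053; ρ = 0.4013; P₀ = 0.198188
Lq = P₀·a^c·ρ/(c!(1−ρ)²) = 0.06142
Wq = Lq/λ = 0.06142/25.22 = 0.002435 hr
W = Wq + 1/μ = 0.002435 + 0.06365 = 0.06609 hr

Final: 0.06609 hr


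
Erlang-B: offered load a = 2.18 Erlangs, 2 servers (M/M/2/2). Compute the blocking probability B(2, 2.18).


B(c,a) = (a^c/c!) / Σ_{k=0}^{c} a^k/k!
a^2/2! = 2.376200
Σ terms (k=0..2): 1.00000 + 2.18000 + 2.37620 = 5.556200
B = 2.376200/5.556200 = 0.427666

Final: 0.427666


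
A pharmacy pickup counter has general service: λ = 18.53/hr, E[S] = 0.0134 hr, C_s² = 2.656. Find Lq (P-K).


ρ = λ·E[S] = 18.53·0.0134 = 0.2483
Lq = ρ²(1+C_s²)/(2(1−ρ)) = 0.06165·(1+2.656)/(2·0.7517)
= 0.06165·3.6560/1.5034 = 0.14993

Final: 0.14993


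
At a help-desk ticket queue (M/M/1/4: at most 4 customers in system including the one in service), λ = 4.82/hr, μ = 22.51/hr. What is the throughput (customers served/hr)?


ρ = 0.2141; P_K = (1−ρ)ρ^4/(1−ρ^5) = 0.001653
λ_eff = λ(1 − P_K) = 4.82·(1 − 0.001653) = 4.82·0.998347 = 4.8120 /hr

Final: 4.8120 /hr


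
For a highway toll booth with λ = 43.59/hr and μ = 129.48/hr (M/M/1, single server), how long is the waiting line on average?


ρ = 43.59/129.48 = 0.3367
Lq = ρ²/(1−ρ) = 0.1133/0.6633 = 0.1709

Final: 0.1709


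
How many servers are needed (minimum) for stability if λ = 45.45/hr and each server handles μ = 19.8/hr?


Stability requires cμ > λ ⇔ c > λ/μ.
λ/μ = 45.45/19.8 = 2.2955
Minimum integer c = ⌊2.2955⌋ + 1 = 3
Check: 3·19.8 = 59.40 > 45.45, while 2·19.8 = 39.60 ≤ 45.45

Final: 3 servers


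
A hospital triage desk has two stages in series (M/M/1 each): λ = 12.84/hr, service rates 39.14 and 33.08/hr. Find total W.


Each node sees arrival rate λ = 12.84/hr (tandem ⇒ throughput preserved).
W₁ = 1/(μ₁−λ) = 1/(39.14−12.84) = 0.03802 hr
W₂ = 1/(μ₂−λ) = 1/(33.08−12.84) = 0.04941 hr
W_total = W₁ + W₂ = 0.03802 + 0.04941 = 0.08743 hr

Final: 0.08743 hr


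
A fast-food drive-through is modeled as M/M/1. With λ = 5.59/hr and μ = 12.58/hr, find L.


ρ = λ/μ = 5.59/12.58 = 0.4444
L = ρ/(1−ρ) = 0.4444/(1 − 0.4444) = 0.4444/0.5556 = 0.7997

Final: 0.7997


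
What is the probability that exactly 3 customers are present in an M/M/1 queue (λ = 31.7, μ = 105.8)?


ρ = 31.7/105.8 = 0.2996
P_n = (1−ρ)·ρ^n = (1 − 0.2996)·0.2996^3 = 0.7004·0.026898 = 0.018839

Final: 0.018839


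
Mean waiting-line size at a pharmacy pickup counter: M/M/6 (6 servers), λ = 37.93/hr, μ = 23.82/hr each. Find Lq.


a = λ/μ = 1.5924; ρ = a/6 = 0.2654
P₀ = 0.203371
Lq = P₀·a^c·ρ / (c!·(1−ρ)²) = 0.203371·16.30221·0.2654/(720·0.53965)
= 0.002265

Final: 0.002265


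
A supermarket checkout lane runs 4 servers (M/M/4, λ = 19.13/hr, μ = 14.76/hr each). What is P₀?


a = λ/μ = 19.13/14.76 = 1.2961; ρ = a/c = 0.3240
Σ_{k=0}^{3} a^k/k! (terms k=0..3) = 1.00000 + 1.29607 + 0.83990 + 0.36286 = 3.49883
Tail: a^4/(4!(1−ρ)) = 2.82172/(24·0.6760) = 0.17393
P₀ = 1/(3.49883 + 0.17393) = 1/3.67275 = 0.272275

Final: 0.272275


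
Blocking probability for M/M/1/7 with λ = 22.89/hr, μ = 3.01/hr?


ρ = λ/μ = 22.89/3.01 = 7.6047
P_K = (1−ρ)ρ^K/(1−ρ^(K+1)) = (-6.6047·1470804.938979)/(1 − 11184958.489446)
= -9714153.550467/-11184957.489446 = 0.868502

Final: 0.868502


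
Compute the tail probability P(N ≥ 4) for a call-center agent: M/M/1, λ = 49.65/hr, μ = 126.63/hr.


ρ = 49.65/126.63 = 0.3921
P(N ≥ n) = ρ^n = 0.3921^4 = 0.023634

Final: 0.023634


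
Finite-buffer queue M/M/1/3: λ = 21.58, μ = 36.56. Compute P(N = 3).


ρ = λ/μ = 21.58/36.56 = 0.5903
P_K = (1−ρ)ρ^K/(1−ρ^(K+1)) = (0.4097·0.205653)/(1 − 0.121389)
= 0.084264/0.878611 = 0.095906

Final: 0.095906


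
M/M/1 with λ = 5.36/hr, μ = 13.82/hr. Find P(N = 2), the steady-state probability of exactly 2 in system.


ρ = 5.36/13.82 = 0.3878
P_n = (1−ρ)·ρ^n = (1 − 0.3878)·0.3878^2 = 0.6122·0.150423 = 0.092082

Final: 0.092082


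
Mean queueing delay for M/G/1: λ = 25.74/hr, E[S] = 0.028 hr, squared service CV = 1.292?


ρ = λ·E[S] = 25.74·0.028 = 0.7207
E[S²] = E[S]²(1+C_s²) = 0.028²·(1+1.292) = 0.001797
Wq = λ·E[S²]/(2(1−ρ)) = 25.74·0.001797/(2·0.2793) = 0.08281 hr

Final: 0.08281 hr


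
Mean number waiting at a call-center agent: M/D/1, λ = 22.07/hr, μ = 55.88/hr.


ρ = 22.07/55.88 = 0.3950
M/D/1: Lq = ρ²/(2(1−ρ)) = 0.1560/(2·0.6050) = 0.12891

Final: 0.12891
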